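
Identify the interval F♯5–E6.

The letter names run F→E, a span of 6 letter steps, so the interval is some kind of seventh.
F# to E is 10 semitones. A major seventh is 11, so 10 makes it minor.

minor seventh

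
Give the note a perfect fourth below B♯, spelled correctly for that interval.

F##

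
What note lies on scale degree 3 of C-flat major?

Eb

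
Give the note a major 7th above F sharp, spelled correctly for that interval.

F up a major seventh is E, so the target letter is E.
From F#, a major seventh is 11 semitones up: E#.

E#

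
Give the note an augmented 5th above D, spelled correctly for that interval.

D up a perfect fifth is A, so the target letter is A.
From D, an augmented fifth is 8 semitones up: A#.

A#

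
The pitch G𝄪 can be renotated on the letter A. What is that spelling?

A

Plain A sits at the same pitch as G##, so on the letter A the same pitch needs a natural: A.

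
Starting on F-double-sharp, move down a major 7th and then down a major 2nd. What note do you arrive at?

F#

A major seventh down from F## is G# (letter G, 11 semitones down).
A major second down from G# is F# (letter F, 2 semitones down).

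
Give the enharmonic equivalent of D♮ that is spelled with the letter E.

Ebb

Plain E sits 2 semitones above D, so on the letter E the same pitch needs a double flat: Ebb.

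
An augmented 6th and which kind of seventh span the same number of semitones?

An augmented sixth spans 10 semitones.
A seventh spanning 10 semitones is minor (the major seventh is 11).

minor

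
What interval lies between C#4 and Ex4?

The letter names run C→E, a span of 2 letter steps, so the interval is some kind of third.
C# to E## is 5 semitones. A major third is 4, so 5 makes it augmented.

augmented third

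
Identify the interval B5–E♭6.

The letter names run B→E, a span of 3 letter steps, so the interval is some kind of fourth.
B to Eb is 4 semitones. A perfect fourth is 5, so 4 makes it diminished.

diminished fourth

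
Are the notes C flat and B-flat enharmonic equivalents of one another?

No

Cb is pitch class 11; Bb is pitch class 10.
The pitch classes differ (11 vs. 10), so they are not enharmonic equivalents.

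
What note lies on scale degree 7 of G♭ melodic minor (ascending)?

F

The Gb melodic minor (ascending) scale runs Gb Ab Bbb Cb Db Eb F.
Degree 7 is F.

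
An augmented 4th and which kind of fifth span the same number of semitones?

An augmented fourth spans 6 semitones.
A fifth spanning 6 semitones is diminished (the perfect fifth is 7).

diminished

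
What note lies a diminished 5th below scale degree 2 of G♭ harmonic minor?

Scale degree 2 of Gb harmonic minor is Ab.
A diminished fifth (6 semitones) below Ab lands on the letter D, giving D.

D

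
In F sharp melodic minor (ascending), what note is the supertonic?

G#

Degree 2 takes the letter 1 step above F, which is G.
In melodic minor (ascending), degree 2 sits 2 semitones above the tonic. F# + 2 semitones is pitch class 8, spelled on G as G#.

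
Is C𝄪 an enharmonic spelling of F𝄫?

Two spellings are enharmonically equivalent only if they share a pitch class.
Here C## → 2, Fbb → 3; 2 ≠ 3, so they are not.

No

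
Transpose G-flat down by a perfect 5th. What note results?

A fifth below G lands on the letter C.
A perfect fifth spans 7 semitones, so Gb moves to pitch class 11. On the letter C that is Cb.

Cb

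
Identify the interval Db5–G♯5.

Counting letters D–E–F–G gives a fourth.
Db→G# = 7 semitones, 2 wider than the perfect fourth (5), so doubly augmented.

doubly augmented fourth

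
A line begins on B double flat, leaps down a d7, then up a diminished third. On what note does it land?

A diminished seventh down from Bbb is C (letter C, 9 semitones down).
A diminished third up from C is Ebb (letter E, 2 semitones up).

Ebb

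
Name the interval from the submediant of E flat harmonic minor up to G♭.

perfect fifth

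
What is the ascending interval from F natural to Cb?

Counting letters F–G–A–B–C gives a fifth.
F→Cb = 6 semitones, 1 narrower than the perfect fifth (7), so diminished.

diminished fifth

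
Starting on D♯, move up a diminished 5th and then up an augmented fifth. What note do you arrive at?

A diminished fifth up from D# is A (letter A, 6 semitones up).
An augmented fifth up from A is E# (letter E, 8 semitones up).

E#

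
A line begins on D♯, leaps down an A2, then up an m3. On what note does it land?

An augmented second down from D# is C (letter C, 3 semitones down).
A minor third up from C is Eb (letter E, 3 semitones up).

Eb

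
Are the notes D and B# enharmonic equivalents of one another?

D is pitch class 2; B# is pitch class 0.
The pitch classes differ (2 vs. 0), so they are not enharmonic equivalents.

No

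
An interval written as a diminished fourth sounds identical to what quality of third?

major

A diminished fourth spans 4 semitones.
A third spanning 4 semitones is major (the major third is 4).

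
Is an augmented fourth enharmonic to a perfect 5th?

An augmented fourth spans 6 semitones; a perfect fifth spans 7.
The spans differ, so they are not enharmonic equivalents.

No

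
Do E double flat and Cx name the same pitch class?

Ebb is pitch class 2; C## is pitch class 2.
All spellings map to pitch class 2, so they are enharmonically equivalent.

Yes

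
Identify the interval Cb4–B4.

augmented seventh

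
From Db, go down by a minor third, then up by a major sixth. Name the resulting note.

G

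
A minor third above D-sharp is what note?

F#

D up a major third is F#, so the target letter is F.
From D#, a minor third is 3 semitones up: F#.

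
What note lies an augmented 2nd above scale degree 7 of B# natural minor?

Scale degree 7 of B# natural minor is A#.
An augmented second (3 semitones) above A# lands on the letter B, giving B##.

B##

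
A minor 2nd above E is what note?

F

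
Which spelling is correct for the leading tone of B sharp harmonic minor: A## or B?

Each scale degree takes a distinct letter name. Degree 7 of a scale on B must use the letter A.
A## and B are enharmonically the same pitch, but only A## uses the letter A, so it is the correct spelling here.

A##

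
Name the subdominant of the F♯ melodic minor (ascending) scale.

Degree 4 takes the letter 3 steps above F, which is B.
In melodic minor (ascending), degree 4 sits 5 semitones above the tonic. F# + 5 semitones is pitch class 11, spelled on B as B.

B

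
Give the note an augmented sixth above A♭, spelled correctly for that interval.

A sixth above A lands on the letter F.
An augmented sixth spans 10 semitones, so Ab moves to pitch class 6. On the letter F that is F#.

F#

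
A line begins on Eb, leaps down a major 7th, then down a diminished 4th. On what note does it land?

C

A major seventh down from Eb is Fb (letter F, 11 semitones down).
A diminished fourth down from Fb is C (letter C, 4 semitones down).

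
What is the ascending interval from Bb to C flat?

minor second

Counting letters B–C gives a second.
Bb→Cb = 1 semitone, 1 narrower than the major second (2), so minor.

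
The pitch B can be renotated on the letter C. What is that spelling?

Cb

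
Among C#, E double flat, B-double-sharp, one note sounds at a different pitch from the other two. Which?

Ebb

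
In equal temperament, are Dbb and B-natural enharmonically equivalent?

Two spellings are enharmonically equivalent only if they share a pitch class.
Here Dbb → 0, B → 11; 0 ≠ 11, so they are not.

No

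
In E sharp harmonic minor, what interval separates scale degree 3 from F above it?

diminished seventh

Scale degree 3 of E# harmonic minor is G#.
G# up to F: letters G→F make it a seventh; 9 semitones makes it diminished.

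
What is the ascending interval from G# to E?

minor sixth

The letter names run G→E, a span of 5 letter steps, so the interval is some kind of sixth.
G# to E is 8 semitones. A major sixth is 9, so 8 makes it minor.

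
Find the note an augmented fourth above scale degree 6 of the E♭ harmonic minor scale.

Scale degree 6 of Eb harmonic minor is Cb.
An augmented fourth (6 semitones) above Cb lands on the letter F, giving F.

F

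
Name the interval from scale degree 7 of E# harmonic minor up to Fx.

minor third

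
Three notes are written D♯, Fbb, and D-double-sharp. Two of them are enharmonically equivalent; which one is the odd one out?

D##

In 12-tone equal temperament, enharmonic equivalents share a pitch class. D# is pitch class 3; Fbb is pitch class 3; D## is pitch class 4.
D# and Fbb share pitch class 3, while D## is pitch class 4.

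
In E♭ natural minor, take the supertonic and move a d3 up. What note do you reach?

Abb

The supertonic of Eb natural minor is F.
A diminished third (2 semitones) above F lands on the letter A, giving Abb.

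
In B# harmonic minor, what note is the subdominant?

Degree 4 takes the letter 3 steps above B, which is E.
In harmonic minor, degree 4 sits 5 semitones above the tonic. B# + 5 semitones is pitch class 5, spelled on E as E#.

E#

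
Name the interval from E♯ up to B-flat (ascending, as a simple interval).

doubly diminished fifth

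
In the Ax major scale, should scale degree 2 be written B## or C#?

B##

Each scale degree takes a distinct letter name. Degree 2 of a scale on A must use the letter B.
B## and C# are enharmonically the same pitch, but only B## uses the letter B, so it is the correct spelling here.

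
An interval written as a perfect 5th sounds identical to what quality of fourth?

A perfect fifth spans 7 semitones.
A fourth spanning 7 semitones is doubly augmented (the perfect fourth is 5).

doubly augmented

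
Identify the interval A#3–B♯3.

Counting letters A–B gives a second.
A#→B# = 2 semitones, exactly the major second.

major second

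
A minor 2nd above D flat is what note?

D up a major second is E, so the target letter is E.
From Db, a minor second is 1 semitone up: Ebb.

Ebb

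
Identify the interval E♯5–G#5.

minor third

The letter names run E→G, a span of 2 letter steps, so the interval is some kind of third.
E# to G# is 3 semitones. A major third is 4, so 3 makes it minor.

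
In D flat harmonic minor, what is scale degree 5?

Degree 5 takes the letter 4 steps above D, which is A.
In harmonic minor, degree 5 sits 7 semitones above the tonic. Db + 7 semitones is pitch class 8, spelled on A as Ab.

Ab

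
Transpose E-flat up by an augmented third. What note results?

G#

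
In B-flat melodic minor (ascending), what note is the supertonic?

Degree 2 takes the letter 1 step above B, which is C.
In melodic minor (ascending), degree 2 sits 2 semitones above the tonic. Bb + 2 semitones is pitch class 0, spelled on C as C.

C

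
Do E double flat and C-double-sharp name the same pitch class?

Ebb is pitch class 2; C## is pitch class 2.
All spellings map to pitch class 2, so they are enharmonically equivalent.

Yes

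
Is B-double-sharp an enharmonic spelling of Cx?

B## is pitch class 1; C## is pitch class 2.
The pitch classes differ (1 vs. 2), so they are not enharmonic equivalents.

No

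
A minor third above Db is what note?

A third above D lands on the letter F.
A minor third spans 3 semitones, so Db moves to pitch class 4. On the letter F that is Fb.

Fb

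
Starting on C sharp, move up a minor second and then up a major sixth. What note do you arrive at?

B

A minor second up from C# is D (letter D, 1 semitone up).
A major sixth up from D is B (letter B, 9 semitones up).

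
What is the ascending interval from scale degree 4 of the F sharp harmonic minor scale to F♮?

diminished fifth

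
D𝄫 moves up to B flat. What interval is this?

The letter names run D→B, a span of 5 letter steps, so the interval is some kind of sixth.
Dbb to Bb is 10 semitones. A major sixth is 9, so 10 makes it augmented.

augmented sixth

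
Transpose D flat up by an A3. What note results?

A third above D lands on the letter F.
An augmented third spans 5 semitones, so Db moves to pitch class 6. On the letter F that is F#.

F#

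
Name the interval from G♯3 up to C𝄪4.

augmented fourth

The letter names run G→C, a span of 3 letter steps, so the interval is some kind of fourth.
G# to C## is 6 semitones. A perfect fourth is 5, so 6 makes it augmented.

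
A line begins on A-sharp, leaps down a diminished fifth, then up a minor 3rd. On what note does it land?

F##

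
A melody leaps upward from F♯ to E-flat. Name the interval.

The letter names run F→E, a span of 6 letter steps, so the interval is some kind of seventh.
F# to Eb is 9 semitones. A major seventh is 11, so 9 makes it diminished.

diminished seventh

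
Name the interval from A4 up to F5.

The letter names run A→F, a span of 5 letter steps, so the interval is some kind of sixth.
A to F is 8 semitones. A major sixth is 9, so 8 makes it minor.

minor sixth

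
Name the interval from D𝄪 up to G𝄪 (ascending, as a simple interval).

The letter names run D→G, a span of 3 letter steps, so the interval is some kind of fourth.
D## to G## is 5 semitones. A perfect fourth is 5, so 5 makes it perfect.

perfect fourth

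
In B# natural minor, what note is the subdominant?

E#

Degree 4 takes the letter 3 steps above B, which is E.
In natural minor, degree 4 sits 5 semitones above the tonic. B# + 5 semitones is pitch class 5, spelled on E as E#.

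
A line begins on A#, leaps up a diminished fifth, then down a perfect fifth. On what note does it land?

A diminished fifth up from A# is E (letter E, 6 semitones up).
A perfect fifth down from E is A (letter A, 7 semitones down).

A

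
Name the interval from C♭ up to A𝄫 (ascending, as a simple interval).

Counting letters C–D–E–F–G–A gives a sixth.
Cb→Abb = 8 semitones, 1 narrower than the major sixth (9), so minor.

minor sixth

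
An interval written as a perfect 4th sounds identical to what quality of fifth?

doubly diminished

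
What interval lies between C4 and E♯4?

The letter names run C→E, a span of 2 letter steps, so the interval is some kind of third.
C to E# is 5 semitones. A major third is 4, so 5 makes it augmented.

augmented third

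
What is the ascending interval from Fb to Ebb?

The letter names run F→E, a span of 6 letter steps, so the interval is some kind of seventh.
Fb to Ebb is 10 semitones. A major seventh is 11, so 10 makes it minor.

minor seventh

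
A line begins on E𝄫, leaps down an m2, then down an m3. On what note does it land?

A minor second down from Ebb is Db (letter D, 1 semitone down).
A minor third down from Db is Bb (letter B, 3 semitones down).

Bb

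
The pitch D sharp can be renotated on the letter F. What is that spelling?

D# is pitch class 3. The letter F alone is pitch class 5.
To reach pitch class 3 from F requires an offset of -2 semitones, i.e. double flat: Fbb.

Fbb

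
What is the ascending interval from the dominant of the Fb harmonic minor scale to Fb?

perfect fourth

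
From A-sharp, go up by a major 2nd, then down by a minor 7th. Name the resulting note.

C##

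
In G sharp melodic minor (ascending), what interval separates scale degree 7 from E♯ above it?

Scale degree 7 of G# melodic minor (ascending) is F##.
F## up to E#: letters F→E make it a seventh; 10 semitones makes it minor.

minor seventh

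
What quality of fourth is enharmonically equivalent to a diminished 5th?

A diminished fifth spans 6 semitones.
A fourth spanning 6 semitones is augmented (the perfect fourth is 5).

augmented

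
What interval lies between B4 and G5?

minor sixth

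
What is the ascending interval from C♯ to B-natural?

minor seventh

Counting letters C–D–E–F–G–A–B gives a seventh.
C#→B = 10 semitones, 1 narrower than the major seventh (11), so minor.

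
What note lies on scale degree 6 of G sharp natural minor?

E

Degree 6 takes the letter 5 steps above G, which is E.
In natural minor, degree 6 sits 8 semitones above the tonic. G# + 8 semitones is pitch class 4, spelled on E as E.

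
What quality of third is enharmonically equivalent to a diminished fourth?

major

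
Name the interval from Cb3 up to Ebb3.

minor third

The letter names run C→E, a span of 2 letter steps, so the interval is some kind of third.
Cb to Ebb is 3 semitones. A major third is 4, so 3 makes it minor.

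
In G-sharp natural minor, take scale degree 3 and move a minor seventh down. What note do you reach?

Scale degree 3 of G# natural minor is B.
A minor seventh (10 semitones) below B lands on the letter C, giving C#.

C#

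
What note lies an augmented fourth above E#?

A##

A fourth above E lands on the letter A.
An augmented fourth spans 6 semitones, so E# moves to pitch class 11. On the letter A that is A##.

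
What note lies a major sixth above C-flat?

A sixth above C lands on the letter A.
A major sixth spans 9 semitones, so Cb moves to pitch class 8. On the letter A that is Ab.

Ab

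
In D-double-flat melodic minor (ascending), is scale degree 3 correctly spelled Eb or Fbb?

Fbb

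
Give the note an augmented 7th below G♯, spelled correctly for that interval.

Ab

A seventh below G lands on the letter A.
An augmented seventh spans 12 semitones, so G# moves to pitch class 8. On the letter A that is Ab.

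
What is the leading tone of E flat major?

D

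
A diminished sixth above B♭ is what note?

A sixth above B lands on the letter G.
A diminished sixth spans 7 semitones, so Bb moves to pitch class 5. On the letter G that is Gbb.

Gbb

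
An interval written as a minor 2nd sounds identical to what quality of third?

A minor second spans 1 semitone.
A third spanning 1 semitone is doubly diminished (the major third is 4).

doubly diminished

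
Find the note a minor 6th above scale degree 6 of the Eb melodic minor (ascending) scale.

Ab

Scale degree 6 of Eb melodic minor (ascending) is C.
A minor sixth (8 semitones) above C lands on the letter A, giving Ab.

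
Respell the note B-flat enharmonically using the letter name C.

Cbb

Plain C sits 2 semitones above Bb, so on the letter C the same pitch needs a double flat: Cbb.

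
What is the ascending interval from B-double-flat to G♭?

major sixth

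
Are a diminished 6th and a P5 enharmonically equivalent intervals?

Yes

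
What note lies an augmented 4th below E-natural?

A fourth below E lands on the letter B.
An augmented fourth spans 6 semitones, so E moves to pitch class 10. On the letter B that is Bb.

Bb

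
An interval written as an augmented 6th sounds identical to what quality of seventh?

An augmented sixth spans 10 semitones.
A seventh spanning 10 semitones is minor (the major seventh is 11).

minor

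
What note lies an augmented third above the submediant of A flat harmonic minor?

A

The submediant of Ab harmonic minor is Fb.
An augmented third (5 semitones) above Fb lands on the letter A, giving A.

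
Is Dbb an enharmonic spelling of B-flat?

No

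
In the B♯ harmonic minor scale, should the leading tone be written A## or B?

Each scale degree takes a distinct letter name. Degree 7 of a scale on B must use the letter A.
A## and B are enharmonically the same pitch, but only A## uses the letter A, so it is the correct spelling here.

A##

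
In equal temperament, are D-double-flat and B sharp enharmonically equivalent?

Yes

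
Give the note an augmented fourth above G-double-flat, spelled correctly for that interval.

G up a perfect fourth is C, so the target letter is C.
From Gbb, an augmented fourth is 6 semitones up: Cb.

Cb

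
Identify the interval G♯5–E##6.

augmented sixth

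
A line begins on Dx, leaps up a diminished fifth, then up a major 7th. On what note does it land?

A diminished fifth up from D## is A# (letter A, 6 semitones up).
A major seventh up from A# is G## (letter G, 11 semitones up).

G##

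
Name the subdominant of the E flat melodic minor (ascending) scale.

Degree 4 takes the letter 3 steps above E, which is A.
In melodic minor (ascending), degree 4 sits 5 semitones above the tonic. Eb + 5 semitones is pitch class 8, spelled on A as Ab.

Ab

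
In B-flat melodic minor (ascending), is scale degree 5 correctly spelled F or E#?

Each scale degree takes a distinct letter name. Degree 5 of a scale on B must use the letter F.
F and E# are enharmonically the same pitch, but only F uses the letter F, so it is the correct spelling here.

F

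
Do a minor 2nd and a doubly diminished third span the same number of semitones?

Yes

A minor second spans 1 semitone; a doubly diminished third spans 1.
They are enharmonically equivalent.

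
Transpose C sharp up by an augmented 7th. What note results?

B##

C up a major seventh is B, so the target letter is B.
From C#, an augmented seventh is 12 semitones up: B##.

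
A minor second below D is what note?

C#

D down a major second is C, so the target letter is C.
From D, a minor second is 1 semitone down: C#.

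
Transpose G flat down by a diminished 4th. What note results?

D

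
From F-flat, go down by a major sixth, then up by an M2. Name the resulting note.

Bbb

A major sixth down from Fb is Abb (letter A, 9 semitones down).
A major second up from Abb is Bbb (letter B, 2 semitones up).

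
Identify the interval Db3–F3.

The letter names run D→F, a span of 2 letter steps, so the interval is some kind of third.
Db to F is 4 semitones. A major third is 4, so 4 makes it major.

major third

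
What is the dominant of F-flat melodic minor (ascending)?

The Fb melodic minor (ascending) scale runs Fb Gb Abb Bbb Cb Db Eb.
Degree 5 is Cb.

Cb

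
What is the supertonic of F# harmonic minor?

The F# harmonic minor scale runs F# G# A B C# D E#.
Degree 2 is G#.

G#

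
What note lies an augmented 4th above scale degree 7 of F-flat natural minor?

Scale degree 7 of Fb natural minor is Ebb.
An augmented fourth (6 semitones) above Ebb lands on the letter A, giving Ab.

Ab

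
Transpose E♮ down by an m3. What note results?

C#

A third below E lands on the letter C.
A minor third spans 3 semitones, so E moves to pitch class 1. On the letter C that is C#.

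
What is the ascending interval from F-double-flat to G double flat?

major second

Counting letters F–G gives a second.
Fbb→Gbb = 2 semitones, exactly the major second.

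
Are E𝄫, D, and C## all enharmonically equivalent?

Yes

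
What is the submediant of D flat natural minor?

Degree 6 takes the letter 5 steps above D, which is B.
In natural minor, degree 6 sits 8 semitones above the tonic. Db + 8 semitones is pitch class 9, spelled on B as Bbb.

Bbb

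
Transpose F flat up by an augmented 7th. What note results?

F up a major seventh is E, so the target letter is E.
From Fb, an augmented seventh is 12 semitones up: E.

E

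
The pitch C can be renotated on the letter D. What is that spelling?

Plain D sits 2 semitones above C, so on the letter D the same pitch needs a double flat: Dbb.

Dbb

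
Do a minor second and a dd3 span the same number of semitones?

Yes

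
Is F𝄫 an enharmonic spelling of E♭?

Yes

Fbb is pitch class 3; Eb is pitch class 3.
All spellings map to pitch class 3, so they are enharmonically equivalent.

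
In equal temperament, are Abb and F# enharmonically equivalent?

Abb is pitch class 7; F# is pitch class 6.
The pitch classes differ (7 vs. 6), so they are not enharmonic equivalents.

No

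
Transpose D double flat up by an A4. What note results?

Gb

A fourth above D lands on the letter G.
An augmented fourth spans 6 semitones, so Dbb moves to pitch class 6. On the letter G that is Gb.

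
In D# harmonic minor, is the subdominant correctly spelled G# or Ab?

G#

Each scale degree takes a distinct letter name. Degree 4 of a scale on D must use the letter G.
G# and Ab are enharmonically the same pitch, but only G# uses the letter G, so it is the correct spelling here.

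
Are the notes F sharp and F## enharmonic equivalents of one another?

F# is pitch class 6; F## is pitch class 7.
The pitch classes differ (6 vs. 7), so they are not enharmonic equivalents.

No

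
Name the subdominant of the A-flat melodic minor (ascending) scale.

Db

Degree 4 takes the letter 3 steps above A, which is D.
In melodic minor (ascending), degree 4 sits 5 semitones above the tonic. Ab + 5 semitones is pitch class 1, spelled on D as Db.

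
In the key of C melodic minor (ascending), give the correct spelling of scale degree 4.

F

Degree 4 takes the letter 3 steps above C, which is F.
In melodic minor (ascending), degree 4 sits 5 semitones above the tonic. C + 5 semitones is pitch class 5, spelled on F as F.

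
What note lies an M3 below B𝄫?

A third below B lands on the letter G.
A major third spans 4 semitones, so Bbb moves to pitch class 5. On the letter G that is Gbb.

Gbb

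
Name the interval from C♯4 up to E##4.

Counting letters C–D–E gives a third.
C#→E## = 5 semitones, 1 wider than the major third (4), so augmented.

augmented third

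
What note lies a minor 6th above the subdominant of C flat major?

The subdominant of Cb major is Fb.
A minor sixth (8 semitones) above Fb lands on the letter D, giving Dbb.

Dbb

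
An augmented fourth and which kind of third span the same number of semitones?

doubly augmented

An augmented fourth spans 6 semitones.
A third spanning 6 semitones is doubly augmented (the major third is 4).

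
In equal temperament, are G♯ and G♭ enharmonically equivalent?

G# is pitch class 8; Gb is pitch class 6.
The pitch classes differ (8 vs. 6), so they are not enharmonic equivalents.

No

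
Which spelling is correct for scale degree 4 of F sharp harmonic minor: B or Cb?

Each scale degree takes a distinct letter name. Degree 4 of a scale on F must use the letter B.
B and Cb are enharmonically the same pitch, but only B uses the letter B, so it is the correct spelling here.

B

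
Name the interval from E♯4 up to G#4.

minor third

The letter names run E→G, a span of 2 letter steps, so the interval is some kind of third.
E# to G# is 3 semitones. A major third is 4, so 3 makes it minor.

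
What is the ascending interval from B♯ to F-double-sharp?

perfect fifth

Counting letters B–C–D–E–F gives a fifth.
B#→F## = 7 semitones, exactly the perfect fifth.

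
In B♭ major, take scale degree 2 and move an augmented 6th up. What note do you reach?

A#

Scale degree 2 of Bb major is C.
An augmented sixth (10 semitones) above C lands on the letter A, giving A#.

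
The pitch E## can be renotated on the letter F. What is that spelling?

F#

E## is pitch class 6. The letter F alone is pitch class 5.
To reach pitch class 6 from F requires an offset of +1 semitone, i.e. sharp: F#.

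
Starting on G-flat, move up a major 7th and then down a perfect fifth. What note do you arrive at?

A major seventh up from Gb is F (letter F, 11 semitones up).
A perfect fifth down from F is Bb (letter B, 7 semitones down).

Bb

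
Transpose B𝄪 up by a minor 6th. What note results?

G##

A sixth above B lands on the letter G.
A minor sixth spans 8 semitones, so B## moves to pitch class 9. On the letter G that is G##.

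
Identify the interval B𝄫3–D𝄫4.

minor third

Counting letters B–C–D gives a third.
Bbb→Dbb = 3 semitones, 1 narrower than the major third (4), so minor.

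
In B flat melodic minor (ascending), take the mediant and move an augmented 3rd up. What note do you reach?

F#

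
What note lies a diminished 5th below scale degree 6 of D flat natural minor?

Eb

Scale degree 6 of Db natural minor is Bbb.
A diminished fifth (6 semitones) below Bbb lands on the letter E, giving Eb.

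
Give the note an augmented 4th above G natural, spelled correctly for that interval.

C#

A fourth above G lands on the letter C.
An augmented fourth spans 6 semitones, so G moves to pitch class 1. On the letter C that is C#.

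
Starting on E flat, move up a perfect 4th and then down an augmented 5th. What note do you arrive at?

A perfect fourth up from Eb is Ab (letter A, 5 semitones up).
An augmented fifth down from Ab is Dbb (letter D, 8 semitones down).

Dbb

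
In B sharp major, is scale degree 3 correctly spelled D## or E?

Each scale degree takes a distinct letter name. Degree 3 of a scale on B must use the letter D.
D## and E are enharmonically the same pitch, but only D## uses the letter D, so it is the correct spelling here.

D##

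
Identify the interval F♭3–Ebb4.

Counting letters F–G–A–B–C–D–E gives a seventh.
Fb→Ebb = 10 semitones, 1 narrower than the major seventh (11), so minor.

minor seventh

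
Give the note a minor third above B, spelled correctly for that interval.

D

B up a major third is D#, so the target letter is D.
From B, a minor third is 3 semitones up: D.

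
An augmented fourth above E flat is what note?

E up a perfect fourth is A, so the target letter is A.
From Eb, an augmented fourth is 6 semitones up: A.

A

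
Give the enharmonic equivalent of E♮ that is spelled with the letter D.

D##

E is pitch class 4. The letter D alone is pitch class 2.
To reach pitch class 4 from D requires an offset of +2 semitones, i.e. double sharp: D##.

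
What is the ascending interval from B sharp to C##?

Counting letters B–C gives a second.
B#→C## = 2 semitones, exactly the major second.

major second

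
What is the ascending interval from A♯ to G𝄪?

major seventh

Counting letters A–B–C–D–E–F–G gives a seventh.
A#→G## = 11 semitones, exactly the major seventh.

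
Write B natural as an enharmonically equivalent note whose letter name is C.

Cb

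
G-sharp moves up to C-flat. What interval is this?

The letter names run G→C, a span of 3 letter steps, so the interval is some kind of fourth.
G# to Cb is 3 semitones. A perfect fourth is 5, so 3 makes it doubly diminished.

doubly diminished fourth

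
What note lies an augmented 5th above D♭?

A fifth above D lands on the letter A.
An augmented fifth spans 8 semitones, so Db moves to pitch class 9. On the letter A that is A.

A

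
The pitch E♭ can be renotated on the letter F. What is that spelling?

Fbb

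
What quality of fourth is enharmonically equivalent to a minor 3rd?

doubly diminished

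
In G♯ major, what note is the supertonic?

A#

The G# major scale runs G# A# B# C# D# E# F##.
Degree 2 is A#.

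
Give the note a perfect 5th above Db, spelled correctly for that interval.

Ab

D up a perfect fifth is A, so the target letter is A.
From Db, a perfect fifth is 7 semitones up: Ab.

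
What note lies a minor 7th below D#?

D down a major seventh is Eb, so the target letter is E.
From D#, a minor seventh is 10 semitones down: E#.

E#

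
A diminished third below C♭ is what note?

C down a major third is Ab, so the target letter is A.
From Cb, a diminished third is 2 semitones down: A.

A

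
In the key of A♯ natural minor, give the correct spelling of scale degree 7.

G#

Degree 7 takes the letter 6 steps above A, which is G.
In natural minor, degree 7 sits 10 semitones above the tonic. A# + 10 semitones is pitch class 8, spelled on G as G#.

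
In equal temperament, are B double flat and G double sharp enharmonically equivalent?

Yes

Bbb = pitch class 9 and G## = pitch class 9 — the same pitch class, so they are enharmonic equivalents.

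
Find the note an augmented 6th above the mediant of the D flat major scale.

D#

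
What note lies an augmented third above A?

C##

A up a major third is C#, so the target letter is C.
From A, an augmented third is 5 semitones up: C##.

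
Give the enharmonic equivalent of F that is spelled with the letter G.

Gbb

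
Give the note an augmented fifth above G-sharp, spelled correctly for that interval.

D##

A fifth above G lands on the letter D.
An augmented fifth spans 8 semitones, so G# moves to pitch class 4. On the letter D that is D##.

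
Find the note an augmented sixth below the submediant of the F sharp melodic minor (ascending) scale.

The submediant of F# melodic minor (ascending) is D#.
An augmented sixth (10 semitones) below D# lands on the letter F, giving F.

F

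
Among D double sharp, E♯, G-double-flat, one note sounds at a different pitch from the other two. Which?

D##

In 12-tone equal temperament, enharmonic equivalents share a pitch class. D## is pitch class 4; E# is pitch class 5; Gbb is pitch class 5.
E# and Gbb share pitch class 5, while D## is pitch class 4.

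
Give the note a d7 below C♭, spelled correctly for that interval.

D

A seventh below C lands on the letter D.
A diminished seventh spans 9 semitones, so Cb moves to pitch class 2. On the letter D that is D.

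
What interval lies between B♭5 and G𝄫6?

diminished sixth

The letter names run B→G, a span of 5 letter steps, so the interval is some kind of sixth.
Bb to Gbb is 7 semitones. A major sixth is 9, so 7 makes it diminished.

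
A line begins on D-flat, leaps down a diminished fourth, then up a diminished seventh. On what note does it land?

Gb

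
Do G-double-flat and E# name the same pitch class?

Yes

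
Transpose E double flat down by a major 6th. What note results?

Gbb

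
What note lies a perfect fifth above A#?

E#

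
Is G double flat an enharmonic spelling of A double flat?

Gbb is pitch class 5; Abb is pitch class 7.
The pitch classes differ (5 vs. 7), so they are not enharmonic equivalents.

No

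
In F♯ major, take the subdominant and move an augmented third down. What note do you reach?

The subdominant of F# major is B.
An augmented third (5 semitones) below B lands on the letter G, giving Gb.

Gb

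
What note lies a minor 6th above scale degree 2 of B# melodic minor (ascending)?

A#

Scale degree 2 of B# melodic minor (ascending) is C##.
A minor sixth (8 semitones) above C## lands on the letter A, giving A#.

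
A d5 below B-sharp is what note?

E##

B down a perfect fifth is E, so the target letter is E.
From B#, a diminished fifth is 6 semitones down: E##.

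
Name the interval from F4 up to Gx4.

The letter names run F→G, a span of 1 letter step, so the interval is some kind of second.
F to G## is 4 semitones. A major second is 2, so 4 makes it doubly augmented.

doubly augmented second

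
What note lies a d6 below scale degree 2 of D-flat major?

G#

Scale degree 2 of Db major is Eb.
A diminished sixth (7 semitones) below Eb lands on the letter G, giving G#.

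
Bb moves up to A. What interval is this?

major seventh

Counting letters B–C–D–E–F–G–A gives a seventh.
Bb→A = 11 semitones, exactly the major seventh.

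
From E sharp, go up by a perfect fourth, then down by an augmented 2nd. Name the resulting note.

A perfect fourth up from E# is A# (letter A, 5 semitones up).
An augmented second down from A# is G (letter G, 3 semitones down).

G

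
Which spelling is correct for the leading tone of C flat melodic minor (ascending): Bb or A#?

Each scale degree takes a distinct letter name. Degree 7 of a scale on C must use the letter B.
Bb and A# are enharmonically the same pitch, but only Bb uses the letter B, so it is the correct spelling here.

Bb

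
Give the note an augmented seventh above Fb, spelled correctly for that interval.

E

A seventh above F lands on the letter E.
An augmented seventh spans 12 semitones, so Fb moves to pitch class 4. On the letter E that is E.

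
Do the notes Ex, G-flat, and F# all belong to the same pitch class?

Yes

E## is pitch class 6; Gb is pitch class 6; F# is pitch class 6.
All spellings map to pitch class 6, so they are enharmonically equivalent.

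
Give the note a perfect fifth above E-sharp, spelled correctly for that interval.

E up a perfect fifth is B, so the target letter is B.
From E#, a perfect fifth is 7 semitones up: B#.

B#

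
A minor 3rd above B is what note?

D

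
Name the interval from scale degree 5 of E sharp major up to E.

Scale degree 5 of E# major is B#.
B# up to E: letters B→E make it a fourth; 4 semitones makes it diminished.

diminished fourth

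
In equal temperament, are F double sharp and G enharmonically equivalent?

Yes

F## is pitch class 7; G is pitch class 7.
All spellings map to pitch class 7, so they are enharmonically equivalent.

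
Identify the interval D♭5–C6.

major seventh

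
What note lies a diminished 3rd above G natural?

A third above G lands on the letter B.
A diminished third spans 2 semitones, so G moves to pitch class 9. On the letter B that is Bbb.

Bbb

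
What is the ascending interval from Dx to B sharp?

The letter names run D→B, a span of 5 letter steps, so the interval is some kind of sixth.
D## to B# is 8 semitones. A major sixth is 9, so 8 makes it minor.

minor sixth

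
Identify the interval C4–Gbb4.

The letter names run C→G, a span of 4 letter steps, so the interval is some kind of fifth.
C to Gbb is 5 semitones. A perfect fifth is 7, so 5 makes it doubly diminished.

doubly diminished fifth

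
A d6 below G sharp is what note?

G down a major sixth is Bb, so the target letter is B.
From G#, a diminished sixth is 7 semitones down: B##.

B##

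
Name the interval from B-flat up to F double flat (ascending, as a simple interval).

doubly diminished fifth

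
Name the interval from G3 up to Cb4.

diminished fourth

The letter names run G→C, a span of 3 letter steps, so the interval is some kind of fourth.
G to Cb is 4 semitones. A perfect fourth is 5, so 4 makes it diminished.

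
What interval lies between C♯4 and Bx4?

augmented seventh

The letter names run C→B, a span of 6 letter steps, so the interval is some kind of seventh.
C# to B## is 12 semitones. A major seventh is 11, so 12 makes it augmented.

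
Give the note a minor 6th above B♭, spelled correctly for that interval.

B up a major sixth is G#, so the target letter is G.
From Bb, a minor sixth is 8 semitones up: Gb.

Gb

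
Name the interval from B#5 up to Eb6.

Counting letters B–C–D–E gives a fourth.
B#→Eb = 3 semitones, 2 narrower than the perfect fourth (5), so doubly diminished.

doubly diminished fourth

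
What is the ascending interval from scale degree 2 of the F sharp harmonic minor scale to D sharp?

perfect fifth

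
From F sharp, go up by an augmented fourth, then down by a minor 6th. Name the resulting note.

An augmented fourth up from F# is B# (letter B, 6 semitones up).
A minor sixth down from B# is D## (letter D, 8 semitones down).

D##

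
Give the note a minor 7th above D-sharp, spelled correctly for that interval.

C#

D up a major seventh is C#, so the target letter is C.
From D#, a minor seventh is 10 semitones up: C#.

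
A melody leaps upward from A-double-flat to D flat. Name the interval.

augmented fourth

Counting letters A–B–C–D gives a fourth.
Abb→Db = 6 semitones, 1 wider than the perfect fourth (5), so augmented.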